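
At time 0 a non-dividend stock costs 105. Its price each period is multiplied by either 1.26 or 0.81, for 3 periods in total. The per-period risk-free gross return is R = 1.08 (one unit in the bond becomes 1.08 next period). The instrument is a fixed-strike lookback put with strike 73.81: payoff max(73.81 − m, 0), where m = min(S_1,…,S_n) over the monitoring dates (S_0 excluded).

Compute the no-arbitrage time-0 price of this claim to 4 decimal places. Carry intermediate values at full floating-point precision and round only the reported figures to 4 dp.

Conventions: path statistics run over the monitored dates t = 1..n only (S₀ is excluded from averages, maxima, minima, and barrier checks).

price = 1.2898

No-arbitrage gives p* = (R−d)/(u−d) = 0.6000: enumerate every path, weight its payoff by its p*-probability, and discount by R^3.
Enumerate all 2^3 = 8 price paths (U = up ×1.26, D = down ×0.81); each path with k up-moves has probability p*^k·(1−p*)^(3−k).
DDD: m=55.8013, payoff=18.0087, prob=0.064000
UDD: m=86.8020, payoff=0.0000, prob=0.096000
DUD: m=85.0500, payoff=0.0000, prob=0.096000
UUD: m=132.3000, payoff=0.0000, prob=0.144000
DDU: m=68.8905, payoff=4.9195, prob=0.096000
UDU: m=107.1630, payoff=0.0000, prob=0.144000
DUU: m=85.0500, payoff=0.0000, prob=0.144000
UUU: m=132.3000, payoff=0.0000, prob=0.216000
Price = Σ prob·payoff / R^3 = 1.624828 / 1.259712 = 1.2898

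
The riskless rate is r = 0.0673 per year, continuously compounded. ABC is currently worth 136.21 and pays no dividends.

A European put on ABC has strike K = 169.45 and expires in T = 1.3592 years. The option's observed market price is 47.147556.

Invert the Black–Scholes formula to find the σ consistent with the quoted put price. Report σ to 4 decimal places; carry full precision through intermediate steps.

sigma = 0.5607

At σ = 0.5607 the Black–Scholes value reproduces the quote:
σ√T = 0.5607·√1.3592 = 0.653691
d₁ = (ln(S/K) + (r+σ²/2)T) / (σ√T) = (ln(136.21/169.45) + (0.0673+0.5607²/2)·1.3592) / 0.653691 = (-0.218360 + 0.305130) / 0.653691 = 0.132738
d₂ = d₁ − σ√T = 0.132738 − 0.653691 = -0.520952
e^{−rT} = 0.912585
N(−d₁) = 0.447200,  N(−d₂) = 0.698800
V = K·e^{−rT}·N(−d₂) − S·N(−d₁) = 108.060693 − 60.913136 = 47.147556 (the observed quote) — the price is monotone increasing in volatility, hence this σ is the only solution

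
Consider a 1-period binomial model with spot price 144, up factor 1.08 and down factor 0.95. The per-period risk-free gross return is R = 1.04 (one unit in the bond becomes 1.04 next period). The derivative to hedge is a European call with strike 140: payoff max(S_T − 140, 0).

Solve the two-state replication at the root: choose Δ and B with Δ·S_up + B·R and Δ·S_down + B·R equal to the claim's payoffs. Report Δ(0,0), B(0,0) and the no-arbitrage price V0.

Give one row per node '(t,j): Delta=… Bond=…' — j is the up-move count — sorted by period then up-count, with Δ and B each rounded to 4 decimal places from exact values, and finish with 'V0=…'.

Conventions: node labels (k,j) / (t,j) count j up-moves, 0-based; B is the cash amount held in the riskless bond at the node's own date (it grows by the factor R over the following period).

Under the risk-neutral measure, an up-move has probability p* = (R−d)/(u−d) = 0.6923 and values discount at R = 1.04.
Terminal payoffs: V(1,0)=0.0000, V(1,1)=15.5200
  t=0,j=0: stock 144.0000 → up 155.5200 (V=15.5200), down 136.8000 (V=0.0000). Price 10.3314; hedge Δ=0.8291, bond B=-109.0533.
Sanity check at the root: Δ(0,0)·S0 + B(0,0) reproduces V0 = 10.3314.

(0,0): Delta=0.8291 Bond=-109.0533
V0=10.3314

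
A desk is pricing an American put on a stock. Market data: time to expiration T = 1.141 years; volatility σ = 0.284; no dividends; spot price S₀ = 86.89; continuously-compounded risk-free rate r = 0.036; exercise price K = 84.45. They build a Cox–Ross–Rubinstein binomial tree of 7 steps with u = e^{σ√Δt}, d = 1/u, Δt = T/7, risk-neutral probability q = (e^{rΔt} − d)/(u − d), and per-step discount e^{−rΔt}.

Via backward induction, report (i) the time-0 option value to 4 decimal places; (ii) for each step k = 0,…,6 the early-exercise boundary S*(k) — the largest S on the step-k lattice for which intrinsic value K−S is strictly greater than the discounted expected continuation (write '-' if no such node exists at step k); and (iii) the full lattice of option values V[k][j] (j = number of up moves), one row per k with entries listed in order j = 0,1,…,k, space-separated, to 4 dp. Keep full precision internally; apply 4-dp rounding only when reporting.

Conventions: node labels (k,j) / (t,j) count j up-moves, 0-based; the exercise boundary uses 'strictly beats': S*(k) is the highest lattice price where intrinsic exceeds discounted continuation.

Δt=0.16300  u=1.12149  d=0.89167  q=0.49697  discount=0.99415
step 7 (expiry): payoffs max(K−S,0) = 45.5100 35.4734 22.8499 6.9729 0.0000 0.0000 0.0000 0.0000
step 6: (k=6,j=0): S=43.6709, K−S=40.7791, hold=40.2850 ⇒ V=40.7791 exercise | (k=6,j=1): S=54.9269, K−S=29.5231, hold=29.0290 ⇒ V=29.5231 exercise | (k=6,j=2): S=69.0840, K−S=15.3660, hold=14.8719 ⇒ V=15.3660 exercise | (k=6,j=3): S=86.8900, K−S=0.0000, hold=3.4870 ⇒ V=3.4870 continue | (k=6,j=4): S=109.2854, K−S=0.0000, hold=0.0000 ⇒ V=0.0000 continue | (k=6,j=5): S=137.4532, K−S=0.0000, hold=0.0000 ⇒ V=0.0000 continue | (k=6,j=6): S=172.8810, K−S=0.0000, hold=0.0000 ⇒ V=0.0000 continue  boundary S*=69.0840
step 5: (k=5,j=0): S=48.9766, K−S=35.4734, hold=34.9793 ⇒ V=35.4734 exercise | (k=5,j=1): S=61.6001, K−S=22.8499, hold=22.3558 ⇒ V=22.8499 exercise | (k=5,j=2): S=77.4771, K−S=6.9729, hold=9.4071 ⇒ V=9.4071 continue | (k=5,j=3): S=97.4465, K−S=0.0000, hold=1.7438 ⇒ V=1.7438 continue | (k=5,j=4): S=122.5627, K−S=0.0000, hold=0.0000 ⇒ V=0.0000 continue | (k=5,j=5): S=154.1526, K−S=0.0000, hold=0.0000 ⇒ V=0.0000 continue  boundary S*=61.6001
step 4: (k=4,j=0): S=54.9269, K−S=29.5231, hold=29.0290 ⇒ V=29.5231 exercise | (k=4,j=1): S=69.0840, K−S=15.3660, hold=16.0746 ⇒ V=16.0746 continue | (k=4,j=2): S=86.8900, K−S=0.0000, hold=5.5659 ⇒ V=5.5659 continue | (k=4,j=3): S=109.2854, K−S=0.0000, hold=0.8720 ⇒ V=0.8720 continue | (k=4,j=4): S=137.4532, K−S=0.0000, hold=0.0000 ⇒ V=0.0000 continue  boundary S*=54.9269
step 3: (k=3,j=0): S=61.6001, K−S=22.8499, hold=22.7059 ⇒ V=22.8499 exercise | (k=3,j=1): S=77.4771, K−S=6.9729, hold=10.7885 ⇒ V=10.7885 continue | (k=3,j=2): S=97.4465, K−S=0.0000, hold=3.2142 ⇒ V=3.2142 continue | (k=3,j=3): S=122.5627, K−S=0.0000, hold=0.4361 ⇒ V=0.4361 continue  boundary S*=61.6001
step 2: (k=2,j=0): S=69.0840, K−S=15.3660, hold=16.7571 ⇒ V=16.7571 continue | (k=2,j=1): S=86.8900, K−S=0.0000, hold=6.9832 ⇒ V=6.9832 continue | (k=2,j=2): S=109.2854, K−S=0.0000, hold=1.8228 ⇒ V=1.8228 continue  boundary S*=-
step 1: (k=1,j=0): S=77.4771, K−S=6.9729, hold=11.8301 ⇒ V=11.8301 continue | (k=1,j=1): S=97.4465, K−S=0.0000, hold=4.3928 ⇒ V=4.3928 continue  boundary S*=-
step 0: (k=0,j=0): S=86.8900, K−S=0.0000, hold=8.0864 ⇒ V=8.0864 continue  boundary S*=-

price = 8.0864
boundary = - - - 61.6001 54.9269 61.6001 69.0840
tree:
8.0864
11.8301 4.3928
16.7571 6.9832 1.8228
22.8499 10.7885 3.2142 0.4361
29.5231 16.0746 5.5659 0.8720 0.0000
35.4734 22.8499 9.4071 1.7438 0.0000 0.0000
40.7791 29.5231 15.3660 3.4870 0.0000 0.0000 0.0000
45.5100 35.4734 22.8499 6.9729 0.0000 0.0000 0.0000 0.0000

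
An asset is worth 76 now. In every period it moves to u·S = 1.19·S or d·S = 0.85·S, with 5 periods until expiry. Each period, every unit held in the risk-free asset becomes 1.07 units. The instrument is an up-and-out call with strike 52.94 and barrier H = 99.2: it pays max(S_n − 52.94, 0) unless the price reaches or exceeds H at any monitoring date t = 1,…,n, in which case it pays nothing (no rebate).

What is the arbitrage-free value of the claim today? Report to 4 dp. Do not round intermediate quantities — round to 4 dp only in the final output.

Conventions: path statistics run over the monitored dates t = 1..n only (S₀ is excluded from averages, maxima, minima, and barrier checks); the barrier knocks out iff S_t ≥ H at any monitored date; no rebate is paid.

price = 6.3169

Risk-neutral up-probability p* = (R−d)/(u−d) = (1.07−0.85)/(1.19−0.85) = 0.6471; the claim prices as the p*-weighted sum of path payoffs discounted by R^5.
Enumerate all 2^5 = 32 price paths (U = up ×1.19, D = down ×0.85); each path with k up-moves has probability p*^k·(1−p*)^(5−k).
DDDDD: M=64.6000, payoff=0.0000, prob=0.005477
UDDDD: M=90.4400, payoff=0.0000, prob=0.010040
DUDDD: M=76.8740, payoff=0.0000, prob=0.010040
UUDDD: M=107.6236, payoff=0.0000, prob=0.018407
DDUDD: M=65.3429, payoff=0.0000, prob=0.010040
UDUDD: M=91.4801, payoff=13.1543, prob=0.018407
DUUDD: M=91.4801, payoff=13.1543, prob=0.018407
UUUDD: M=128.0721, payoff=0.0000, prob=0.033747
DDDUD: M=64.6000, payoff=0.0000, prob=0.010040
UDDUD: M=90.4400, payoff=13.1543, prob=0.018407
DUDUD: M=77.7581, payoff=13.1543, prob=0.018407
UUDUD: M=108.8613, payoff=0.0000, prob=0.033747
DDUUD: M=77.7581, payoff=13.1543, prob=0.018407
UDUUD: M=108.8613, payoff=0.0000, prob=0.033747
DUUUD: M=108.8613, payoff=0.0000, prob=0.033747
UUUUD: M=152.4058, payoff=0.0000, prob=0.061870
DDDDU: M=64.6000, payoff=0.0000, prob=0.010040
UDDDU: M=90.4400, payoff=13.1543, prob=0.018407
DUDDU: M=76.8740, payoff=13.1543, prob=0.018407
UUDDU: M=107.6236, payoff=0.0000, prob=0.033747
DDUDU: M=66.0943, payoff=13.1543, prob=0.018407
UDUDU: M=92.5321, payoff=39.5921, prob=0.033747
DUUDU: M=92.5321, payoff=39.5921, prob=0.033747
UUUDU: M=129.5449, payoff=0.0000, prob=0.061870
DDDUU: M=66.0943, payoff=13.1543, prob=0.018407
UDDUU: M=92.5321, payoff=39.5921, prob=0.033747
DUDUU: M=92.5321, payoff=39.5921, prob=0.033747
UUDUU: M=129.5449, payoff=0.0000, prob=0.061870
DDUUU: M=92.5321, payoff=39.5921, prob=0.033747
UDUUU: M=129.5449, payoff=0.0000, prob=0.061870
DUUUU: M=129.5449, payoff=0.0000, prob=0.061870
UUUUU: M=181.3629, payoff=0.0000, prob=0.113428
Price = Σ prob·payoff / R^5 = 8.859827 / 1.402552 = 6.3169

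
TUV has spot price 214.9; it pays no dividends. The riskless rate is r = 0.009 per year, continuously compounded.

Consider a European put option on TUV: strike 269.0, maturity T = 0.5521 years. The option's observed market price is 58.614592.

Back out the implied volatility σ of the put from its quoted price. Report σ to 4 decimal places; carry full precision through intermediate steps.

sigma = 0.3283

At σ = 0.3283 the Black–Scholes value reproduces the quote:
σ√T = 0.3283·√0.5521 = 0.243938
d₁ = (ln(S/K) + (r+σ²/2)T) / (σ√T) = (ln(214.9/269.0) + (0.009+0.3283²/2)·0.5521) / 0.243938 = (-0.224539 + 0.034722) / 0.243938 = -0.778135
d₂ = d₁ − σ√T = -0.778135 − 0.243938 = -1.022073
e^{−rT} = 0.995043
N(−d₁) = 0.781755,  N(−d₂) = 0.846627
V = K·e^{−rT}·N(−d₂) − S·N(−d₁) = 226.613786 − 167.999194 = 58.614592 (equal to the quote); since ∂V/∂σ > 0 for all σ, the implied volatility is unique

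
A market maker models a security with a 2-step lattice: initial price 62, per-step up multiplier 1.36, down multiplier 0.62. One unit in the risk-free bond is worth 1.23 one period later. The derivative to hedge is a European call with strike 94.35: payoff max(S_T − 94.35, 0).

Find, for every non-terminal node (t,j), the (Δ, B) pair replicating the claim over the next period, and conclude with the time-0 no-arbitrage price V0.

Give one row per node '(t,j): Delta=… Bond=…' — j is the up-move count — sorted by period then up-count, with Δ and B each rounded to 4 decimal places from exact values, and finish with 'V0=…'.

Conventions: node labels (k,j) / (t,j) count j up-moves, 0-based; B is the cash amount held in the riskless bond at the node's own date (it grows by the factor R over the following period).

(0,0): Delta=0.2969 Bond=-9.2786
(1,0): Delta=0.0000 Bond=0.0000
(1,1): Delta=0.3257 Bond=-13.8449
V0=9.1290

Since d<R<u, set p* = (R−d)/(u−d) = 0.8243; price each node as the discounted p*-expectation of its children.
Payoffs at expiry: V(2,0)=0.0000, V(2,1)=0.0000, V(2,2)=20.3252
  t=1,j=0: stock 38.4400 → up 52.2784 (V=0.0000), down 23.8328 (V=0.0000). Price 0.0000; hedge Δ=0.0000, bond B=0.0000.
  t=1,j=1: stock 84.3200 → up 114.6752 (V=20.3252), down 52.2784 (V=0.0000). Price 13.6216; hedge Δ=0.3257, bond B=-13.8449.
  t=0,j=0: stock 62.0000 → up 84.3200 (V=13.6216), down 38.4400 (V=0.0000). Price 9.1290; hedge Δ=0.2969, bond B=-9.2786.
Check: Δ(0,0)·S0 + B(0,0) = 9.1290 = V0.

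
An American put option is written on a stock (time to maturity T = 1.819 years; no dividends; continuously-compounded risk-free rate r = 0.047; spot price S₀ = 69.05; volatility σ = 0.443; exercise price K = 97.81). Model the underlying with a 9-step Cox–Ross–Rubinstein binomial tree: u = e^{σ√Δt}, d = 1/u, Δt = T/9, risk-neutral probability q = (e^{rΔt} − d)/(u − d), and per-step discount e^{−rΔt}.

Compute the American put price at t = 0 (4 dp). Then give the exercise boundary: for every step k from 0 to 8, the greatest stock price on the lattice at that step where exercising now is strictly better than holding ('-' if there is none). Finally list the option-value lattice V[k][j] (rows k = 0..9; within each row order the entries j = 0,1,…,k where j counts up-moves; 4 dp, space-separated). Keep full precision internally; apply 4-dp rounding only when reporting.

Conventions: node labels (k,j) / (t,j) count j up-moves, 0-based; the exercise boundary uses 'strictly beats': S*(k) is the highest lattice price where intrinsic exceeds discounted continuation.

price = 33.3903
boundary = - - 46.3636 37.9912 46.3636 56.5810 46.3636 56.5810 69.0500
tree:
33.3903
42.0067 24.5076
51.4464 32.3845 16.2661
59.8188 41.5031 22.9246 9.2098
66.6792 51.4464 31.3123 14.0848 3.9892
72.3008 59.8188 41.2290 20.9457 6.7602 0.9967
76.9073 66.6792 51.4464 30.0662 11.2535 1.9136 0.0000
80.6819 72.3008 59.8188 41.2290 18.2928 3.6740 0.0000 0.0000
83.7749 76.9073 66.6792 51.4464 28.7600 7.0539 0.0000 0.0000 0.0000
86.3093 80.6819 72.3008 59.8188 41.2290 13.5431 0.0000 0.0000 0.0000 0.0000

Δt=0.20211  u=1.22038  d=0.81942  q=0.47418  discount=0.99055
step 9 (expiry): payoffs max(K−S,0) = 86.3093 80.6819 72.3008 59.8188 41.2290 13.5431 0.0000 0.0000 0.0000 0.0000
step 8: (k=8,j=0): S=14.0351, K−S=83.7749, hold=82.8502 ⇒ V=83.7749 exercise | (k=8,j=1): S=20.9027, K−S=76.9073, hold=75.9825 ⇒ V=76.9073 exercise | (k=8,j=2): S=31.1308, K−S=66.6792, hold=65.7545 ⇒ V=66.6792 exercise | (k=8,j=3): S=46.3636, K−S=51.4464, hold=50.5217 ⇒ V=51.4464 exercise | (k=8,j=4): S=69.0500, K−S=28.7600, hold=27.8353 ⇒ V=28.7600 exercise | (k=8,j=5): S=102.8373, K−S=0.0000, hold=7.0539 ⇒ V=7.0539 continue | (k=8,j=6): S=153.1572, K−S=0.0000, hold=0.0000 ⇒ V=0.0000 continue | (k=8,j=7): S=228.0995, K−S=0.0000, hold=0.0000 ⇒ V=0.0000 continue | (k=8,j=8): S=339.7122, K−S=0.0000, hold=0.0000 ⇒ V=0.0000 continue  boundary S*=69.0500
step 7: (k=7,j=0): S=17.1281, K−S=80.6819, hold=79.7572 ⇒ V=80.6819 exercise | (k=7,j=1): S=25.5092, K−S=72.3008, hold=71.3761 ⇒ V=72.3008 exercise | (k=7,j=2): S=37.9912, K−S=59.8188, hold=58.8940 ⇒ V=59.8188 exercise | (k=7,j=3): S=56.5810, K−S=41.2290, hold=40.3043 ⇒ V=41.2290 exercise | (k=7,j=4): S=84.2669, K−S=13.5431, hold=18.2928 ⇒ V=18.2928 continue | (k=7,j=5): S=125.5001, K−S=0.0000, hold=3.6740 ⇒ V=3.6740 continue | (k=7,j=6): S=186.9093, K−S=0.0000, hold=0.0000 ⇒ V=0.0000 continue | (k=7,j=7): S=278.3670, K−S=0.0000, hold=0.0000 ⇒ V=0.0000 continue  boundary S*=56.5810
step 6: (k=6,j=0): S=20.9027, K−S=76.9073, hold=75.9825 ⇒ V=76.9073 exercise | (k=6,j=1): S=31.1308, K−S=66.6792, hold=65.7545 ⇒ V=66.6792 exercise | (k=6,j=2): S=46.3636, K−S=51.4464, hold=50.5217 ⇒ V=51.4464 exercise | (k=6,j=3): S=69.0500, K−S=28.7600, hold=30.0662 ⇒ V=30.0662 continue | (k=6,j=4): S=102.8373, K−S=0.0000, hold=11.2535 ⇒ V=11.2535 continue | (k=6,j=5): S=153.1572, K−S=0.0000, hold=1.9136 ⇒ V=1.9136 continue | (k=6,j=6): S=228.0995, K−S=0.0000, hold=0.0000 ⇒ V=0.0000 continue  boundary S*=46.3636
step 5: (k=5,j=0): S=25.5092, K−S=72.3008, hold=71.3761 ⇒ V=72.3008 exercise | (k=5,j=1): S=37.9912, K−S=59.8188, hold=58.8940 ⇒ V=59.8188 exercise | (k=5,j=2): S=56.5810, K−S=41.2290, hold=40.9179 ⇒ V=41.2290 exercise | (k=5,j=3): S=84.2669, K−S=13.5431, hold=20.9457 ⇒ V=20.9457 continue | (k=5,j=4): S=125.5001, K−S=0.0000, hold=6.7602 ⇒ V=6.7602 continue | (k=5,j=5): S=186.9093, K−S=0.0000, hold=0.9967 ⇒ V=0.9967 continue  boundary S*=56.5810
step 4: (k=4,j=0): S=31.1308, K−S=66.6792, hold=65.7545 ⇒ V=66.6792 exercise | (k=4,j=1): S=46.3636, K−S=51.4464, hold=50.5217 ⇒ V=51.4464 exercise | (k=4,j=2): S=69.0500, K−S=28.7600, hold=31.3123 ⇒ V=31.3123 continue | (k=4,j=3): S=102.8373, K−S=0.0000, hold=14.0848 ⇒ V=14.0848 continue | (k=4,j=4): S=153.1572, K−S=0.0000, hold=3.9892 ⇒ V=3.9892 continue  boundary S*=46.3636
step 3: (k=3,j=0): S=37.9912, K−S=59.8188, hold=58.8940 ⇒ V=59.8188 exercise | (k=3,j=1): S=56.5810, K−S=41.2290, hold=41.5031 ⇒ V=41.5031 continue | (k=3,j=2): S=84.2669, K−S=13.5431, hold=22.9246 ⇒ V=22.9246 continue | (k=3,j=3): S=125.5001, K−S=0.0000, hold=9.2098 ⇒ V=9.2098 continue  boundary S*=37.9912
step 2: (k=2,j=0): S=46.3636, K−S=51.4464, hold=50.6504 ⇒ V=51.4464 exercise | (k=2,j=1): S=69.0500, K−S=28.7600, hold=32.3845 ⇒ V=32.3845 continue | (k=2,j=2): S=102.8373, K−S=0.0000, hold=16.2661 ⇒ V=16.2661 continue  boundary S*=46.3636
step 1: (k=1,j=0): S=56.5810, K−S=41.2290, hold=42.0067 ⇒ V=42.0067 continue | (k=1,j=1): S=84.2669, K−S=13.5431, hold=24.5076 ⇒ V=24.5076 continue  boundary S*=-
step 0: (k=0,j=0): S=69.0500, K−S=28.7600, hold=33.3903 ⇒ V=33.3903 continue  boundary S*=-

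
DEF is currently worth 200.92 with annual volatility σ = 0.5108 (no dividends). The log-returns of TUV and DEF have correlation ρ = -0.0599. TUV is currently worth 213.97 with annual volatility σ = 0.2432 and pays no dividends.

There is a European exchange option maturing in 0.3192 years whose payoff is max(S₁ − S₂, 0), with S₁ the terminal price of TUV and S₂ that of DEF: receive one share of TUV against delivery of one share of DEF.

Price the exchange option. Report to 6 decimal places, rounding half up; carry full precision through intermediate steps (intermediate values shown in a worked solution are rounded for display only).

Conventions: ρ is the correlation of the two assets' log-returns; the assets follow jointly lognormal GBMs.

σ_eff = √(σ₁² + σ₂² − 2ρσ₁σ₂) = √(0.2432² + 0.5108² − 2·-0.0599·0.2432·0.5108) = 0.578745
d₁ = (ln(S₁/S₂) + (q₂ − q₁ + σ_eff²/2)T) / (σ_eff√T) = (ln(213.97/200.92) + (0.0 − 0.0 + 0.167473)·0.3192) / 0.326978 = 0.355945
d₂ = d₁ − σ_eff√T = 0.355945 − 0.326978 = 0.028968
N(d₁) = 0.639059,  N(d₂) = 0.511555
V = S₁·e^{−q₁T}·N(d₁) − S₂·e^{−q₂T}·N(d₂) = 136.739511 − 102.781582 = 33.957929
Key observation: r never enters — measured in units of DEF, the claim is a call on S₁/S₂ struck at 1, so only the dividend yields and σ_eff matter.

exchange price = 33.957929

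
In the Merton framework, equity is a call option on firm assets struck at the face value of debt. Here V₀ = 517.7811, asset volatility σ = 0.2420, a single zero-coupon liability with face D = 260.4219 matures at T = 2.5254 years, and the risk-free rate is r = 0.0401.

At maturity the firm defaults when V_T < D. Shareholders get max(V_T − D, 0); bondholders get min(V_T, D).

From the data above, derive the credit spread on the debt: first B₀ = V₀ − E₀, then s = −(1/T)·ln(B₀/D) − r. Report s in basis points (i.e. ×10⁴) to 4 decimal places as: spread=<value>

Work the structural quantities from V₀ = 517.7811 against face 260.4219:
d₁ = [ln(V₀/D) + (r + σ²/2)T] / (σ√T)
   = [ln(517.7811/260.4219) + (0.0401 + 0.5·0.2420²)·2.5254] / (0.2420·√2.5254)
   = [0.687250 + 0.175217] / 0.384574 = 2.242652
d₂ = d₁ − σ√T = 2.242652 − 0.384574 = 1.858078
N(d₁) = 0.987540,  N(d₂) = 0.968421,  e^(−rT) = 0.903690
E₀ = V₀·N(d₁) − D·e^(−rT)·N(d₂)
   = 517.7811·0.987540 − 260.4219·0.903690·0.968421 = 283.420813
B₀ = V₀ − E₀ = 517.7811 − 283.420813 = 234.360287
spread = −(1/T)·ln(B₀/D) − r = −(1/2.5254)·ln(234.360287/260.4219) − 0.0401 = 0.00165314
in basis points: 0.00165314 × 10⁴ = 16.5314 bp

spread=16.5314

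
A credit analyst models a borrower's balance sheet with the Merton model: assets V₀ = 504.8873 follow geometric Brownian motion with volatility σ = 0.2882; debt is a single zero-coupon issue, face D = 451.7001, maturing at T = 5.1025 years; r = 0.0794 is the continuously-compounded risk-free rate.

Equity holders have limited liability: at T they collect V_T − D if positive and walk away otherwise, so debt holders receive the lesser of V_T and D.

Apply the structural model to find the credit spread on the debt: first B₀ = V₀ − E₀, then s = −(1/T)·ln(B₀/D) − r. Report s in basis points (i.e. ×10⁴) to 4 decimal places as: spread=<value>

Apply the equity-as-call identities (strike 451.7001, horizon 5.1025 years):
d₁ = [ln(V₀/D) + (r + σ²/2)T] / (σ√T)
   = [ln(504.8873/451.7001) + (0.0794 + 0.5·0.2882²)·5.1025] / (0.2882·√5.1025)
   = [0.111317 + 0.617043] / 0.651007 = 1.118821
d₂ = d₁ − σ√T = 1.118821 − 0.651007 = 0.467814
N(d₁) = 0.868392,  N(d₂) = 0.680041,  e^(−rT) = 0.666884
E₀ = V₀·N(d₁) − D·e^(−rT)·N(d₂)
   = 504.8873·0.868392 − 451.7001·0.666884·0.680041 = 233.589923
B₀ = V₀ − E₀ = 504.8873 − 233.589923 = 271.297377
spread = −(1/T)·ln(B₀/D) − r = −(1/5.1025)·ln(271.297377/451.7001) − 0.0794 = 0.02051238
in basis points: 0.02051238 × 10⁴ = 205.1238 bp

spread=205.1238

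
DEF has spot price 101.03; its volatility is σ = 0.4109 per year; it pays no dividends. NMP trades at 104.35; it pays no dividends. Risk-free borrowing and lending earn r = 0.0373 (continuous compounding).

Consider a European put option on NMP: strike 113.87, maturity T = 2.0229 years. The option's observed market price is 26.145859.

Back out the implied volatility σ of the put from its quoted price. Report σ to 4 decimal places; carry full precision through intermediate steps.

At σ = 0.4353 the Black–Scholes value reproduces the quote:
σ√T = 0.4353·√2.0229 = 0.619121
d₁ = (ln(S/K) + (r+σ²/2)T) / (σ√T) = (ln(104.35/113.87) + (0.0373+0.4353²/2)·2.0229) / 0.619121 = (-0.087307 + 0.267110) / 0.619121 = 0.290416
d₂ = d₁ − σ√T = 0.290416 − 0.619121 = -0.328705
e^{−rT} = 0.927322
N(−d₁) = 0.385749,  N(−d₂) = 0.628811
V = K·e^{−rT}·N(−d₂) − S·N(−d₁) = 66.398749 − 40.252890 = 26.145859 (the quoted price), and the Black–Scholes price is strictly increasing in σ, so σ is unique

sigma = 0.4353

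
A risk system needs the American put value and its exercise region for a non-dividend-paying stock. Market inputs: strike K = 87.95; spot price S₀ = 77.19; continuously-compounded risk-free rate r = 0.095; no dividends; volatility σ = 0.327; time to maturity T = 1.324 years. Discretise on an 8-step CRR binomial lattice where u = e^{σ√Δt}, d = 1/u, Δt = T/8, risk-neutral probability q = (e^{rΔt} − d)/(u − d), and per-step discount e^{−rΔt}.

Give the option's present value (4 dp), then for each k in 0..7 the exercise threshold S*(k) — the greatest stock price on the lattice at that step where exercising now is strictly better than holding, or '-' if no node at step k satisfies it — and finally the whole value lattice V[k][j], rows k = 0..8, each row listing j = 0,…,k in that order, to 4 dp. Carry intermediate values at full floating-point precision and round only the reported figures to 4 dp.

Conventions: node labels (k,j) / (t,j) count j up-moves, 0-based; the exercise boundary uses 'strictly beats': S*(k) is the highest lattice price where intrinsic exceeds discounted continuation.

Δt=0.16550, u=1.14228, d=0.87544, q=0.52618, disc=e^(-rΔt)=0.98440
k=8 terminal: V=max(K-S,0) → 61.3200 53.2029 42.6116 28.7920 10.7600 0.0000 0.0000 0.0000 0.0000
k=7: j=0 S=30.4190 intr=57.5310 cont=56.1591 V=57.5310[EX]; j=1 S=39.6910 intr=48.2590 cont=46.8870 V=48.2590[EX]; j=2 S=51.7892 intr=36.1608 cont=34.7888 V=36.1608[EX]; j=3 S=67.5752 intr=20.3748 cont=19.0028 V=20.3748[EX]; j=4 S=88.1728 intr=0.0000 cont=5.0188 V=5.0188[hold]; j=5 S=115.0489 intr=0.0000 cont=0.0000 V=0.0000[hold]; j=6 S=150.1171 intr=0.0000 cont=0.0000 V=0.0000[hold]; j=7 S=195.8744 intr=0.0000 cont=0.0000 V=0.0000[hold]  S*(7)=67.5752
k=6: j=0 S=34.7471 intr=53.2029 cont=51.8310 V=53.2029[EX]; j=1 S=45.3384 intr=42.6116 cont=41.2397 V=42.6116[EX]; j=2 S=59.1580 intr=28.7920 cont=27.4200 V=28.7920[EX]; j=3 S=77.1900 intr=10.7600 cont=12.1030 V=12.1030[hold]; j=4 S=100.7184 intr=0.0000 cont=2.3409 V=2.3409[hold]; j=5 S=131.4184 intr=0.0000 cont=0.0000 V=0.0000[hold]; j=6 S=171.4762 intr=0.0000 cont=0.0000 V=0.0000[hold]  S*(6)=59.1580
k=5: j=0 S=39.6910 intr=48.2590 cont=46.8870 V=48.2590[EX]; j=1 S=51.7892 intr=36.1608 cont=34.7888 V=36.1608[EX]; j=2 S=67.5752 intr=20.3748 cont=19.6985 V=20.3748[EX]; j=3 S=88.1728 intr=0.0000 cont=6.8578 V=6.8578[hold]; j=4 S=115.0489 intr=0.0000 cont=1.0919 V=1.0919[hold]; j=5 S=150.1171 intr=0.0000 cont=0.0000 V=0.0000[hold]  S*(5)=67.5752
k=4: j=0 S=45.3384 intr=42.6116 cont=41.2397 V=42.6116[EX]; j=1 S=59.1580 intr=28.7920 cont=27.4200 V=28.7920[EX]; j=2 S=77.1900 intr=10.7600 cont=13.0556 V=13.0556[hold]; j=3 S=100.7184 intr=0.0000 cont=3.7642 V=3.7642[hold]; j=4 S=131.4184 intr=0.0000 cont=0.5093 V=0.5093[hold]  S*(4)=59.1580
k=3: j=0 S=51.7892 intr=36.1608 cont=34.7888 V=36.1608[EX]; j=1 S=67.5752 intr=20.3748 cont=20.1919 V=20.3748[EX]; j=2 S=88.1728 intr=0.0000 cont=8.0393 V=8.0393[hold]; j=3 S=115.0489 intr=0.0000 cont=2.0195 V=2.0195[hold]  S*(3)=67.5752
k=2: j=0 S=59.1580 intr=28.7920 cont=27.4200 V=28.7920[EX]; j=1 S=77.1900 intr=10.7600 cont=13.6675 V=13.6675[hold]; j=2 S=100.7184 intr=0.0000 cont=4.7958 V=4.7958[hold]  S*(2)=59.1580
k=1: j=0 S=67.5752 intr=20.3748 cont=20.5089 V=20.5089[hold]; j=1 S=88.1728 intr=0.0000 cont=8.8591 V=8.8591[hold]  S*(1)=-
k=0: j=0 S=77.1900 intr=10.7600 cont=14.1547 V=14.1547[hold]  S*(0)=-

price = 14.1547
boundary = - - 59.1580 67.5752 59.1580 67.5752 59.1580 67.5752
tree:
14.1547
20.5089 8.8591
28.7920 13.6675 4.7958
36.1608 20.3748 8.0393 2.0195
42.6116 28.7920 13.0556 3.7642 0.5093
48.2590 36.1608 20.3748 6.8578 1.0919 0.0000
53.2029 42.6116 28.7920 12.1030 2.3409 0.0000 0.0000
57.5310 48.2590 36.1608 20.3748 5.0188 0.0000 0.0000 0.0000
61.3200 53.2029 42.6116 28.7920 10.7600 0.0000 0.0000 0.0000 0.0000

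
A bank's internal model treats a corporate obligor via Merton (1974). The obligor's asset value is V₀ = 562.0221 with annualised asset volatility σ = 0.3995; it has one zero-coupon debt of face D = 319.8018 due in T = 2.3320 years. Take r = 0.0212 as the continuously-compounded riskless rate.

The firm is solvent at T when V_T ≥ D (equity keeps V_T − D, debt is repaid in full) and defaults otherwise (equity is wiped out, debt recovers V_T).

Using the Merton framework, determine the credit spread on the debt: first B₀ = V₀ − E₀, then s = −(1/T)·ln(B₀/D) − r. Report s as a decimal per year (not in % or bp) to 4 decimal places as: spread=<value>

Equity is a call on the firm's assets struck at D = 319.8018:
d₁ = [ln(V₀/D) + (r + σ²/2)T] / (σ√T)
   = [ln(562.0221/319.8018) + (0.0212 + 0.5·0.3995²)·2.3320] / (0.3995·√2.3320)
   = [0.563840 + 0.235532] / 0.610072 = 1.310291
d₂ = d₁ − σ√T = 1.310291 − 0.610072 = 0.700219
N(d₁) = 0.904951,  N(d₂) = 0.758105,  e^(−rT) = 0.951764
E₀ = V₀·N(d₁) − D·e^(−rT)·N(d₂)
   = 562.0221·0.904951 − 319.8018·0.951764·0.758105 = 277.853911
B₀ = V₀ − E₀ = 562.0221 − 277.853911 = 284.168189
spread = −(1/T)·ln(B₀/D) − r = −(1/2.3320)·ln(284.168189/319.8018) − 0.0212 = 0.02945830

spread=0.0295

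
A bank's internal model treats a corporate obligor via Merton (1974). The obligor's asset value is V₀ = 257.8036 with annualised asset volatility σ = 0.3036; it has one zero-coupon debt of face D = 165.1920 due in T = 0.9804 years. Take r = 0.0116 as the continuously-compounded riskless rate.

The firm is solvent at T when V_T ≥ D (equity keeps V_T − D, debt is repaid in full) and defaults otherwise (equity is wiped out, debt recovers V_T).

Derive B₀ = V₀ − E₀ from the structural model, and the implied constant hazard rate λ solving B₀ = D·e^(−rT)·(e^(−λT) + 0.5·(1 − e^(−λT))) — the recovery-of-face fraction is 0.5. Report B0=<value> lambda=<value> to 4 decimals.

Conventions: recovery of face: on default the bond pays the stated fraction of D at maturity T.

Apply the equity-as-call identities (strike 165.1920, horizon 0.9804 years):
d₁ = [ln(V₀/D) + (r + σ²/2)T] / (σ√T)
   = [ln(257.8036/165.1920) + (0.0116 + 0.5·0.3036²)·0.9804] / (0.3036·√0.9804)
   = [0.445090 + 0.056556] / 0.300610 = 1.668758
d₂ = d₁ − σ√T = 1.668758 − 0.300610 = 1.368148
N(d₁) = 0.952417,  N(d₂) = 0.914367,  e^(−rT) = 0.988692
E₀ = V₀·N(d₁) − D·e^(−rT)·N(d₂)
   = 257.8036·0.952417 − 165.1920·0.988692·0.914367 = 96.198544
B₀ = V₀ − E₀ = 257.8036 − 96.198544 = 161.605056
e^(−λT) = (B₀·e^(rT)/D − 0.5)/(1 − 0.5) = (161.6051·1.011438/165.1920 − 0.5)/0.5 = 0.97895137
λ = −ln(0.97895137)/0.9804 = 0.021699

B0=161.6051 lambda=0.0217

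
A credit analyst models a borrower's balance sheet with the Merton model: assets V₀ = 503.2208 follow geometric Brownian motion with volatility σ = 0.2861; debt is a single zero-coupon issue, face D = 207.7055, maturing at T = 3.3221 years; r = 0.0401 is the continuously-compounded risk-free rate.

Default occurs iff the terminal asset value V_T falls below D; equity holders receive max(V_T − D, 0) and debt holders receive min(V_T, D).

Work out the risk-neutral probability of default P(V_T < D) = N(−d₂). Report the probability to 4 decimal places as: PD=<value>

PD=0.0454

Work the structural quantities from V₀ = 503.2208 against face 207.7055:
d₁ = [ln(V₀/D) + (r + σ²/2)T] / (σ√T)
   = [ln(503.2208/207.7055) + (0.0401 + 0.5·0.2861²)·3.3221] / (0.2861·√3.3221)
   = [0.884908 + 0.269178] / 0.521464 = 2.213166
d₂ = d₁ − σ√T = 2.213166 − 0.521464 = 1.691703
risk-neutral PD = N(−d₂) = N(-1.691703) = 0.045351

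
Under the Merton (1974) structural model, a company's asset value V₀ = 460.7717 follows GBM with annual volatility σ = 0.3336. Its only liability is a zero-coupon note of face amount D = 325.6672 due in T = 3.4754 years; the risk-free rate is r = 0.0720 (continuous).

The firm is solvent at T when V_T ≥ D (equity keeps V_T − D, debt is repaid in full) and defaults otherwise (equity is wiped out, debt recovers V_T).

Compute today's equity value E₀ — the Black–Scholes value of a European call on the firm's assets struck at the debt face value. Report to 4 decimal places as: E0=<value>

Equity is a call on the firm's assets struck at D = 325.6672:
d₁ = [ln(V₀/D) + (r + σ²/2)T] / (σ√T)
   = [ln(460.7717/325.6672) + (0.0720 + 0.5·0.3336²)·3.4754] / (0.3336·√3.4754)
   = [0.347027 + 0.443616] / 0.621911 = 1.271310
d₂ = d₁ − σ√T = 1.271310 − 0.621911 = 0.649399
N(d₁) = 0.898191,  N(d₂) = 0.741960,  e^(−rT) = 0.778623
E₀ = V₀·N(d₁) − D·e^(−rT)·N(d₂)
   = 460.7717·0.898191 − 325.6672·0.778623·0.741960 = 225.720826

E0=225.7208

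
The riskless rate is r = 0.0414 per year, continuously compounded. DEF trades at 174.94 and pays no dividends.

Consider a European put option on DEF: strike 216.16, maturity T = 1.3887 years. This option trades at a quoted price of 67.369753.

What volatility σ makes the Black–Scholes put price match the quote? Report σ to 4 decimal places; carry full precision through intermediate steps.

At σ = 0.5908 the Black–Scholes value reproduces the quote:
σ√T = 0.5908·√1.3887 = 0.696217
d₁ = (ln(S/K) + (r+σ²/2)T) / (σ√T) = (ln(174.94/216.16) + (0.0414+0.5908²/2)·1.3887) / 0.696217 = (-0.211576 + 0.299851) / 0.696217 = 0.126793
d₂ = d₁ − σ√T = 0.126793 − 0.696217 = -0.569424
e^{−rT} = 0.944129
N(−d₁) = 0.449552,  N(−d₂) = 0.715466
V = K·e^{−rT}·N(−d₂) − S·N(−d₁) = 146.014396 − 78.644642 = 67.369753 (equal to the quote); since ∂V/∂σ > 0 for all σ, the implied volatility is unique

sigma = 0.5908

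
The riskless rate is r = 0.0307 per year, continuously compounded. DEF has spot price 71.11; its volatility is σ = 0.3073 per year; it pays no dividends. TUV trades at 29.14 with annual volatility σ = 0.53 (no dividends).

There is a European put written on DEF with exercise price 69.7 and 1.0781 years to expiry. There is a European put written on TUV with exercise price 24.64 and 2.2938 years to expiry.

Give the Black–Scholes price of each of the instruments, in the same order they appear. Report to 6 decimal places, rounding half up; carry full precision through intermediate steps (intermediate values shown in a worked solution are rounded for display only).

[DEF put K=69.7]
σ√T = 0.3073·√1.0781 = 0.319074
d₁ = (ln(S/K) + (r+σ²/2)T) / (σ√T) = (ln(71.11/69.7) + (0.0307+0.3073²/2)·1.0781) / 0.319074 = (0.020028 + 0.084002) / 0.319074 = 0.326035
d₂ = d₁ − σ√T = 0.326035 − 0.319074 = 0.006961
e^{−rT} = 0.967444
N(−d₁) = 0.372199,  N(−d₂) = 0.497223
price = K·e^{−rT}·N(−d₂) − S·N(−d₁) = 33.528171 − 26.467055 = 7.061116
[TUV put K=24.64]
σ√T = 0.53·√2.2938 = 0.802701
d₁ = (ln(S/K) + (r+σ²/2)T) / (σ√T) = (ln(29.14/24.64) + (0.0307+0.53²/2)·2.2938) / 0.802701 = (0.167741 + 0.392584) / 0.802701 = 0.698049
d₂ = d₁ − σ√T = 0.698049 − 0.802701 = -0.104652
e^{−rT} = 0.932003
N(−d₁) = 0.242573,  N(−d₂) = 0.541674
price = K·e^{−rT}·N(−d₂) − S·N(−d₁) = 12.439293 − 7.068584 = 5.370709

price(DEF put K=69.7) = 7.061116
price(TUV put K=24.64) = 5.370709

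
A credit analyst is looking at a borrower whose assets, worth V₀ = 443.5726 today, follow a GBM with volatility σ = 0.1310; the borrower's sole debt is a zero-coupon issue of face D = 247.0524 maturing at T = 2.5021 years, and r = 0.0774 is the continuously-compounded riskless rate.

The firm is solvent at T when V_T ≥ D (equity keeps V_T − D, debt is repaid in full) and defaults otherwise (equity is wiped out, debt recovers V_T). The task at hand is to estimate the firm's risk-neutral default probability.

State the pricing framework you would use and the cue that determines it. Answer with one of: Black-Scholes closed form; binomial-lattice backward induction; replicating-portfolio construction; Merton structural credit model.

framework: Merton structural credit model

Key observation: assets follow a GBM and default happens iff V_T < 247.0524; valuing claims on that split (equity as a call, risky debt as the residual) is the structural model's definition.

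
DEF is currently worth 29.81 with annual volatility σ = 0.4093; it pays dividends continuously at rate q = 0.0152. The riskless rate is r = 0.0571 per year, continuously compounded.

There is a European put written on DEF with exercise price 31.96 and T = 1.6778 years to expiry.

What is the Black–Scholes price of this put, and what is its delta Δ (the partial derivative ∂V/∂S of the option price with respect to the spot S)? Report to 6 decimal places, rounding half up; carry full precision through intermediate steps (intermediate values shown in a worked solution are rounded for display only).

price = 6.063432
Δ = -0.385048

σ√T = 0.4093·√1.6778 = 0.530166
d₁ = (ln(S/K) + (r−q+σ²/2)T) / (σ√T) = (ln(29.81/31.96) + (0.0571−0.0152+0.4093²/2)·1.6778) / 0.530166 = (-0.069641 + 0.210838) / 0.530166 = 0.266325
d₂ = d₁ − σ√T = 0.266325 − 0.530166 = -0.263841
e^{−rT} = 0.908644
e^{−qT} = 0.974820
N(−d₁) = 0.394994,  N(−d₂) = 0.604049
Put price V = K·e^{−rT}·N(−d₂) − S·e^{−qT}·N(−d₁) = 17.541723 − 11.478292 = 6.063432
Δ = −e^{−qT}·N(−d₁) = -0.385048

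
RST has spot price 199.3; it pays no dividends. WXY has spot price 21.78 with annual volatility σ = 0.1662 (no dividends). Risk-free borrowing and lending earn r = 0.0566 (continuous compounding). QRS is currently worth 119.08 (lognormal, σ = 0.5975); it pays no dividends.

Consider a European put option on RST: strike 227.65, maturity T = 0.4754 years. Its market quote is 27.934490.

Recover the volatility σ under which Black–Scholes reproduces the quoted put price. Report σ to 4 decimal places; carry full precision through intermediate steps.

sigma = 0.2433

At σ = 0.2433 the Black–Scholes value reproduces the quote:
σ√T = 0.2433·√0.4754 = 0.167754
d₁ = (ln(S/K) + (r+σ²/2)T) / (σ√T) = (ln(199.3/227.65) + (0.0566+0.2433²/2)·0.4754) / 0.167754 = (-0.132998 + 0.040978) / 0.167754 = -0.548542
d₂ = d₁ − σ√T = -0.548542 − 0.167754 = -0.716296
e^{−rT} = 0.973451
N(−d₁) = 0.708340,  N(−d₂) = 0.763096
V = K·e^{−rT}·N(−d₂) − S·N(−d₁) = 169.106674 − 141.172185 = 27.934490 (equal to the quote); since ∂V/∂σ > 0 for all σ, the implied volatility is unique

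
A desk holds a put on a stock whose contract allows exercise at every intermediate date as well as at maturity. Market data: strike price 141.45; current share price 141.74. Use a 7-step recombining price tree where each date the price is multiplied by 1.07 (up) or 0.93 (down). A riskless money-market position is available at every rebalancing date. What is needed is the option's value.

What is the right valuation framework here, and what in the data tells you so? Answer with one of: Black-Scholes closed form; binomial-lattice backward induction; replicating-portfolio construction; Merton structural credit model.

Key observation: the exercise right at every one of the 7 steps is what matters: each node needs max(141.45 − S, continuation), which only the stepwise tree valuation starting from spot 141.74 delivers.

framework: binomial-lattice backward induction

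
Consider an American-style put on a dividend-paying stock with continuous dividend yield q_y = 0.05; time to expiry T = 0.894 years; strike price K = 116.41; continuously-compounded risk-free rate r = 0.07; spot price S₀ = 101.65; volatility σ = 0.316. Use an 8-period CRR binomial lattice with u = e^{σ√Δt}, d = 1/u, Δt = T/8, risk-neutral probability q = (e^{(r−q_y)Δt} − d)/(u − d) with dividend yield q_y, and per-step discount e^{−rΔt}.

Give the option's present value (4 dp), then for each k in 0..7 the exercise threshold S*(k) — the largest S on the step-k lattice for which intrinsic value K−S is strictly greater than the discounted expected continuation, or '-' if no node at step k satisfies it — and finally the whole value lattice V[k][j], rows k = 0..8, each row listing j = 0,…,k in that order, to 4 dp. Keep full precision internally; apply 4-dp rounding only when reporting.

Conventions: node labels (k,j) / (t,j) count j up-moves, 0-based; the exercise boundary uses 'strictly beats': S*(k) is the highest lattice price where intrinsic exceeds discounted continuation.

price = 20.2224
boundary = - - - 74.0417 82.2912 74.0417 82.2912 91.4598
tree:
20.2224
26.7121 13.6367
34.2024 19.1658 7.9676
42.3683 26.0579 12.1344 3.6578
49.7908 34.1188 17.8930 6.1965 1.0127
56.4692 42.3683 25.3398 10.2500 1.9787 0.0000
62.4782 49.7908 34.1188 16.3984 3.8661 0.0000 0.0000
67.8847 56.4692 42.3683 24.9502 7.5541 0.0000 0.0000 0.0000
72.7492 62.4782 49.7908 34.1188 14.7600 0.0000 0.0000 0.0000 0.0000

params: Δt=0.11175 u=1.11142 d=0.89975 q=0.48419 e^(-rΔt)=0.99221
t_8 payoffs: 72.7492 62.4782 49.7908 34.1188 14.7600 0.0000 0.0000 0.0000 0.0000
t_7: node(7,0) S=48.5253 payoff=67.8847 vs cont=67.2480 → 67.8847 [stop]  node(7,1) S=59.9408 payoff=56.4692 vs cont=55.8962 → 56.4692 [stop]  node(7,2) S=74.0417 payoff=42.3683 vs cont=41.8738 → 42.3683 [stop]  node(7,3) S=91.4598 payoff=24.9502 vs cont=24.5527 → 24.9502 [stop]  node(7,4) S=112.9755 payoff=3.4345 vs cont=7.5541 → 7.5541 [wait]  node(7,5) S=139.5528 payoff=0.0000 vs cont=0.0000 → 0.0000 [wait]  node(7,6) S=172.3822 payoff=0.0000 vs cont=0.0000 → 0.0000 [wait]  node(7,7) S=212.9347 payoff=0.0000 vs cont=0.0000 → 0.0000 [wait]  ⇒ S*(7)=91.4598
t_6: node(6,0) S=53.9318 payoff=62.4782 vs cont=61.8716 → 62.4782 [stop]  node(6,1) S=66.6192 payoff=49.7908 vs cont=49.2549 → 49.7908 [stop]  node(6,2) S=82.2912 payoff=34.1188 vs cont=33.6703 → 34.1188 [stop]  node(6,3) S=101.6500 payoff=14.7600 vs cont=16.3984 → 16.3984 [wait]  node(6,4) S=125.5629 payoff=0.0000 vs cont=3.8661 → 3.8661 [wait]  node(6,5) S=155.1013 payoff=0.0000 vs cont=0.0000 → 0.0000 [wait]  node(6,6) S=191.5885 payoff=0.0000 vs cont=0.0000 → 0.0000 [wait]  ⇒ S*(6)=82.2912
t_5: node(5,0) S=59.9408 payoff=56.4692 vs cont=55.8962 → 56.4692 [stop]  node(5,1) S=74.0417 payoff=42.3683 vs cont=41.8738 → 42.3683 [stop]  node(5,2) S=91.4598 payoff=24.9502 vs cont=25.3398 → 25.3398 [wait]  node(5,3) S=112.9755 payoff=3.4345 vs cont=10.2500 → 10.2500 [wait]  node(5,4) S=139.5528 payoff=0.0000 vs cont=1.9787 → 1.9787 [wait]  node(5,5) S=172.3822 payoff=0.0000 vs cont=0.0000 → 0.0000 [wait]  ⇒ S*(5)=74.0417
t_4: node(4,0) S=66.6192 payoff=49.7908 vs cont=49.2549 → 49.7908 [stop]  node(4,1) S=82.2912 payoff=34.1188 vs cont=33.8575 → 34.1188 [stop]  node(4,2) S=101.6500 payoff=14.7600 vs cont=17.8930 → 17.8930 [wait]  node(4,3) S=125.5629 payoff=0.0000 vs cont=6.1965 → 6.1965 [wait]  node(4,4) S=155.1013 payoff=0.0000 vs cont=1.0127 → 1.0127 [wait]  ⇒ S*(4)=82.2912
t_3: node(3,0) S=74.0417 payoff=42.3683 vs cont=41.8738 → 42.3683 [stop]  node(3,1) S=91.4598 payoff=24.9502 vs cont=26.0579 → 26.0579 [wait]  node(3,2) S=112.9755 payoff=3.4345 vs cont=12.1344 → 12.1344 [wait]  node(3,3) S=139.5528 payoff=0.0000 vs cont=3.6578 → 3.6578 [wait]  ⇒ S*(3)=74.0417
t_2: node(2,0) S=82.2912 payoff=34.1188 vs cont=34.2024 → 34.2024 [wait]  node(2,1) S=101.6500 payoff=14.7600 vs cont=19.1658 → 19.1658 [wait]  node(2,2) S=125.5629 payoff=0.0000 vs cont=7.9676 → 7.9676 [wait]  ⇒ S*(2)=-
t_1: node(1,0) S=91.4598 payoff=24.9502 vs cont=26.7121 → 26.7121 [wait]  node(1,1) S=112.9755 payoff=3.4345 vs cont=13.6367 → 13.6367 [wait]  ⇒ S*(1)=-
t_0: node(0,0) S=101.6500 payoff=14.7600 vs cont=20.2224 → 20.2224 [wait]  ⇒ S*(0)=-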